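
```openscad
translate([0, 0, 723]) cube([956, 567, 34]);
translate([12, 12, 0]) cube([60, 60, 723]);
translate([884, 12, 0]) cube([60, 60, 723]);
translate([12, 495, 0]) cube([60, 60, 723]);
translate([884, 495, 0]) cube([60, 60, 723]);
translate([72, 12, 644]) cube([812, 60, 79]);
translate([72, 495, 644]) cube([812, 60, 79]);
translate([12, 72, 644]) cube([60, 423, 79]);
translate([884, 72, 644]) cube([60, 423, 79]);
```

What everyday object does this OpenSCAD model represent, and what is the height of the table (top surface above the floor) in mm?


A table. The table height is 757 mm.

A 956×567×34 slab sits at z = 723 on four 60 mm square posts — a table. The top surface is at 723 + 34 = 757 mm.


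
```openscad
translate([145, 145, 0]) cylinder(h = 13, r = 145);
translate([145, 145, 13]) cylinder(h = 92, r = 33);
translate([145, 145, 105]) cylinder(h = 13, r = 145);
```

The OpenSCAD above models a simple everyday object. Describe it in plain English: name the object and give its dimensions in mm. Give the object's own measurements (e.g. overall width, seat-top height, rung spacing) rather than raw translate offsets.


A spool: two coaxial disc flanges of radius 145 mm and thickness 13 mm, joined by a core cylinder of radius 33 mm and height 92 mm. The lower flange rests on z = 0 and the three cylinders share a vertical axis.


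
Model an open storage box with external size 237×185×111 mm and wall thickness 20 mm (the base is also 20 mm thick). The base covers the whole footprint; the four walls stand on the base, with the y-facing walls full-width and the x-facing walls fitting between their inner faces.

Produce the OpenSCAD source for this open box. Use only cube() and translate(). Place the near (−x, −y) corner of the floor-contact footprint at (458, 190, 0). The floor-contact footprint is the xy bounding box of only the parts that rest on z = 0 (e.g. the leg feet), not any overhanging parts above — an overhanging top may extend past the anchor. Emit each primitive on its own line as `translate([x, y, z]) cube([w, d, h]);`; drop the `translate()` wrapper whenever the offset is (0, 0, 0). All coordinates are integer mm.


translate([458, 190, 0]) cube([237, 185, 20]);
translate([458, 190, 20]) cube([237, 20, 91]);
translate([458, 355, 20]) cube([237, 20, 91]);
translate([458, 210, 20]) cube([20, 145, 91]);
translate([675, 210, 20]) cube([20, 145, 91]);


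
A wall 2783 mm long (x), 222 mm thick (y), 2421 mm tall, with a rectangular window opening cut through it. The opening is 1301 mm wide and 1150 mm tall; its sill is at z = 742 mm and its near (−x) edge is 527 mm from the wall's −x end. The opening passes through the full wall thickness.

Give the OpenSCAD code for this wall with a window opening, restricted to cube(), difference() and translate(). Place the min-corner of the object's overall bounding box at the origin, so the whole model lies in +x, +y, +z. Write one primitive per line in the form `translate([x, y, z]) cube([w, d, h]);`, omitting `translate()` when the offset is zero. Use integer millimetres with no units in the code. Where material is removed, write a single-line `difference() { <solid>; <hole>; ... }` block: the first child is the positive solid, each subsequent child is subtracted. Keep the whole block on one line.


difference() { cube([2783, 222, 2421]); translate([527, 0, 742]) cube([1301, 222, 1150]); }


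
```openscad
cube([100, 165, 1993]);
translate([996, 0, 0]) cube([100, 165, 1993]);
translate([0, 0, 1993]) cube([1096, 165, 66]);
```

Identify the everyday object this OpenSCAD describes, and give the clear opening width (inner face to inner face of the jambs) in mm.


A door frame. The clear opening width is 896 mm.

Two 1993 mm tall posts with a header on top — a door frame. The left jamb is 100 mm wide at x = 0; the right jamb starts at x = 996. The clear opening is 996 − 100 = 896 mm.


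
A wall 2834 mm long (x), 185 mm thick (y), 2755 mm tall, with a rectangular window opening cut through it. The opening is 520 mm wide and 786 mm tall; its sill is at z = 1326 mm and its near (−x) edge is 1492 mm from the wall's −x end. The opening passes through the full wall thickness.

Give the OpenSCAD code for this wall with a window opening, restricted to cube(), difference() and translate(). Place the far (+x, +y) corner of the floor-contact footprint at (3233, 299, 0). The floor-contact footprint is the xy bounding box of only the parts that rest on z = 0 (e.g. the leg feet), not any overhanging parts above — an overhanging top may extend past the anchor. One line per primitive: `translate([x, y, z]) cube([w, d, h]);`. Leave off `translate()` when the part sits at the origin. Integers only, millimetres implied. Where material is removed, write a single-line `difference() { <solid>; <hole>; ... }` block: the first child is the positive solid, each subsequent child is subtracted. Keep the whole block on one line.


difference() { translate([399, 114, 0]) cube([2834, 185, 2755]); translate([1891, 114, 1326]) cube([520, 185, 786]); }


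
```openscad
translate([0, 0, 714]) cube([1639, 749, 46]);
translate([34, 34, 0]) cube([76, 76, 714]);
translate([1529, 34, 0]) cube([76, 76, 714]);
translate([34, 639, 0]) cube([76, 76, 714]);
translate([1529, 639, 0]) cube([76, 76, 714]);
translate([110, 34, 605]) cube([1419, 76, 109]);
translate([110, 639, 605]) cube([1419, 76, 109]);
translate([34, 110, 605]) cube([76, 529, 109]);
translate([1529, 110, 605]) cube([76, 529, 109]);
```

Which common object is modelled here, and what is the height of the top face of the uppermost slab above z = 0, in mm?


A table. The table height is 760 mm.

A 1639×749×46 slab sits at z = 714 on four 76 mm square posts — a table. The top surface is at 714 + 46 = 760 mm.


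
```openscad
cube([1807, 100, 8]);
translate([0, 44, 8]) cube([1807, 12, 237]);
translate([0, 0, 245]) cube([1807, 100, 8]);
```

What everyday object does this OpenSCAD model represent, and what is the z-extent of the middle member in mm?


An I-beam. The web height is 237 mm.

Two wide flanges with a thin centred web — an I-beam. Overall 253 mm minus two 8 mm flanges gives a web of 253 − 2·8 = 237 mm.


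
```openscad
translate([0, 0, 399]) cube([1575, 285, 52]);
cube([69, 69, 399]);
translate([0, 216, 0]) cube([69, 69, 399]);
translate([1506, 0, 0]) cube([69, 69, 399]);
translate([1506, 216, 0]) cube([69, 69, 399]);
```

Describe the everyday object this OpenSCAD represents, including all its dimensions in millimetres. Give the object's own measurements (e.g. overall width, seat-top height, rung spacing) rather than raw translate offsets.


A long wooden bench with a 1575 mm (x) × 285 mm (y) seat, 52 mm thick, its top surface 451 mm above the floor. Four 69 mm square legs at the seat corners, flush with the edges, run from z = 0 to the seat underside.


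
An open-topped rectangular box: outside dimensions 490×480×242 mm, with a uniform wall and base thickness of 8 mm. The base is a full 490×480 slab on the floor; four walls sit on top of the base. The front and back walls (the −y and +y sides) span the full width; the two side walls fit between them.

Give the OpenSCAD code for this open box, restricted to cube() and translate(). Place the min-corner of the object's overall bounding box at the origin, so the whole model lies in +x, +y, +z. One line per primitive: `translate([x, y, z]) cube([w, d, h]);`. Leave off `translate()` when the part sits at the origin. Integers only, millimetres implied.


cube([490, 480, 8]);
translate([0, 0, 8]) cube([490, 8, 234]);
translate([0, 472, 8]) cube([490, 8, 234]);
translate([0, 8, 8]) cube([8, 464, 234]);
translate([482, 8, 8]) cube([8, 464, 234]);


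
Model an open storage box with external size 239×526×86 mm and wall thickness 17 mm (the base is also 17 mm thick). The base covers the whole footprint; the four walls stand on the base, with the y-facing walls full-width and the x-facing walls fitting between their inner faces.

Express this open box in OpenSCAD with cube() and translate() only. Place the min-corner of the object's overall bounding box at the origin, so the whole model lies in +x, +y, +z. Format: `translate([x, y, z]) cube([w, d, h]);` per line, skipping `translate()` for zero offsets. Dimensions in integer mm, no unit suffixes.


cube([239, 526, 17]);
translate([0, 0, 17]) cube([239, 17, 69]);
translate([0, 509, 17]) cube([239, 17, 69]);
translate([0, 17, 17]) cube([17, 492, 69]);
translate([222, 17, 17]) cube([17, 492, 69]);


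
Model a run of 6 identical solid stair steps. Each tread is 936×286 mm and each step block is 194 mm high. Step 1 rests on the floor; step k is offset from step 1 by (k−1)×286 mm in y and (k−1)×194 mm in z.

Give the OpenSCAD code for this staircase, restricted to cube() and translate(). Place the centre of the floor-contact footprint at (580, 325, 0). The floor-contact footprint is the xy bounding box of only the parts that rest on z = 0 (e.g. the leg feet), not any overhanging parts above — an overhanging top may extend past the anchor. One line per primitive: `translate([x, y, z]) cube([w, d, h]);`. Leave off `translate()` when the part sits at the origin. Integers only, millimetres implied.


translate([112, 182, 0]) cube([936, 286, 194]);
translate([112, 468, 194]) cube([936, 286, 194]);
translate([112, 754, 388]) cube([936, 286, 194]);
translate([112, 1040, 582]) cube([936, 286, 194]);
translate([112, 1326, 776]) cube([936, 286, 194]);
translate([112, 1612, 970]) cube([936, 286, 194]);


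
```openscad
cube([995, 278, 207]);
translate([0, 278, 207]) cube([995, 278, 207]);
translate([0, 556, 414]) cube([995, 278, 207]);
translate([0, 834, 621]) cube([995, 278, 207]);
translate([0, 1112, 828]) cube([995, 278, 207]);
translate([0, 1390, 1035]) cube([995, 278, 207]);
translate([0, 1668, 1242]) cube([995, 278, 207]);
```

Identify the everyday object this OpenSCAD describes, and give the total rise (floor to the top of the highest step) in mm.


A staircase. The total rise is 1449 mm.

7 identical blocks, each offset up and back from the previous — a staircase. Each step is 207 mm tall and there are 7 of them, so the total rise is 7 × 207 = 1449 mm.


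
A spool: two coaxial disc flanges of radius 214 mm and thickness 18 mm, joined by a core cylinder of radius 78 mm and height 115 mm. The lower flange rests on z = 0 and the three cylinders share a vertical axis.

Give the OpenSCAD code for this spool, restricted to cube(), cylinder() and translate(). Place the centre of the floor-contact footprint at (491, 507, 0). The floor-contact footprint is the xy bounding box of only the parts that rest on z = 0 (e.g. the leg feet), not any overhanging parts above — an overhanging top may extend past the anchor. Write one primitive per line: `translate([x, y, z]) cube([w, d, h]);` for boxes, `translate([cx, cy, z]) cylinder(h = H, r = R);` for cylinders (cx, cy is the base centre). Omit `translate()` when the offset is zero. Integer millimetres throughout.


translate([491, 507, 0]) cylinder(h = 18, r = 214);
translate([491, 507, 18]) cylinder(h = 115, r = 78);
translate([491, 507, 133]) cylinder(h = 18, r = 214);


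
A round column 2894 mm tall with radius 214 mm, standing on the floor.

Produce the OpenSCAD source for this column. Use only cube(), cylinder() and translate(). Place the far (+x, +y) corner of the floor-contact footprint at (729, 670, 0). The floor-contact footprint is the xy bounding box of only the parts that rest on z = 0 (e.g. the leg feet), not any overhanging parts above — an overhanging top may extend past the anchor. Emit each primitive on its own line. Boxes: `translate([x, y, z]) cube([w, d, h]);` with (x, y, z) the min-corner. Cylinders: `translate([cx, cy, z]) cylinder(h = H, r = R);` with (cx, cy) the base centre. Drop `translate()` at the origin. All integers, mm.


translate([515, 456, 0]) cylinder(h = 2894, r = 214);


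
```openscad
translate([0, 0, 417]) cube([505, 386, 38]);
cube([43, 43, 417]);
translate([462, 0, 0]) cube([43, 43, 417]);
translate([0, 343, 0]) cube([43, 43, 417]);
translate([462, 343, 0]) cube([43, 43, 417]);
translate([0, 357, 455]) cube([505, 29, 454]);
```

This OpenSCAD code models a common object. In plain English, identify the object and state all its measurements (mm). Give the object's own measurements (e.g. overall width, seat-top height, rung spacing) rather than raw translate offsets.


A chair. The seat is a 505×386×38 mm slab with its top at z = 455 mm, on four 43×43 mm corner legs (flush with the seat edges, standing on z = 0). A flat backrest 29 mm thick, 454 mm tall, spans the full seat width and rises from the seat top along its +y edge, rear face flush with the rear of the seat.


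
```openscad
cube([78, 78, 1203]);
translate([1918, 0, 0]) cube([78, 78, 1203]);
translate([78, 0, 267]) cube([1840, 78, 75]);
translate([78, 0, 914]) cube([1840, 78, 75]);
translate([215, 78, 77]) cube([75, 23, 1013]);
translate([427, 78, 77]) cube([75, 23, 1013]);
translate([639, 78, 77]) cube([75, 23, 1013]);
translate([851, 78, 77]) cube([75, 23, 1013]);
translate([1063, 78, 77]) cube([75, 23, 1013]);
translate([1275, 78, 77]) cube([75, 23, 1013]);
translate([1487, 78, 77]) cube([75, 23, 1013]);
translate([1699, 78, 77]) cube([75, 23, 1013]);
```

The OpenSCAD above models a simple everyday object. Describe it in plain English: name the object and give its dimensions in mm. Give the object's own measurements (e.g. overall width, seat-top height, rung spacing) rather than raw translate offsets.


A fence section. Two 78×78 mm posts, 1203 mm tall, stand on the floor with a clear span of 1840 mm between their inner faces. Two horizontal rails of 78×75 mm section span the gap between the posts with their undersides at z = 267 mm and z = 914 mm, flush with the posts' −y face. 8 pickets, each 75 mm wide, 23 mm thick and 1013 mm tall, are fixed to the +y face of the rails with their bottoms at z = 77 mm, spaced across the span with a 137 mm gap after the −x post and between neighbouring pickets, with 144 mm left before the +x post.


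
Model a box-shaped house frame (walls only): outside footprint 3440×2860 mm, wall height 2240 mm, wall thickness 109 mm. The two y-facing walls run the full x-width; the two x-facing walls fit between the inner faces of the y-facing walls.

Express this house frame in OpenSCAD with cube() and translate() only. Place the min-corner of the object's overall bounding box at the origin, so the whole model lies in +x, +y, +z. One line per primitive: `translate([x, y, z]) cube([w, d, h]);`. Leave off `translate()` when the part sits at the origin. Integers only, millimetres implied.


cube([3440, 109, 2240]);
translate([0, 2751, 0]) cube([3440, 109, 2240]);
translate([0, 109, 0]) cube([109, 2642, 2240]);
translate([3331, 109, 0]) cube([109, 2642, 2240]);


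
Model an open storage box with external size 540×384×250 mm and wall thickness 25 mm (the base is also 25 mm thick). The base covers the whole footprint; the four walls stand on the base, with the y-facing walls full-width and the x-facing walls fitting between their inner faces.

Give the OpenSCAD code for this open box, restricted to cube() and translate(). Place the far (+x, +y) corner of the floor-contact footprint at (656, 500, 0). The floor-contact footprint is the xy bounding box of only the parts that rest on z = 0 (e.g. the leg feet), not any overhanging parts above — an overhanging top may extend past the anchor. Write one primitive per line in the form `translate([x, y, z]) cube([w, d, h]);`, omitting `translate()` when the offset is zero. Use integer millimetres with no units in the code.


translate([116, 116, 0]) cube([540, 384, 25]);
translate([116, 116, 25]) cube([540, 25, 225]);
translate([116, 475, 25]) cube([540, 25, 225]);
translate([116, 141, 25]) cube([25, 334, 225]);
translate([631, 141, 25]) cube([25, 334, 225]);


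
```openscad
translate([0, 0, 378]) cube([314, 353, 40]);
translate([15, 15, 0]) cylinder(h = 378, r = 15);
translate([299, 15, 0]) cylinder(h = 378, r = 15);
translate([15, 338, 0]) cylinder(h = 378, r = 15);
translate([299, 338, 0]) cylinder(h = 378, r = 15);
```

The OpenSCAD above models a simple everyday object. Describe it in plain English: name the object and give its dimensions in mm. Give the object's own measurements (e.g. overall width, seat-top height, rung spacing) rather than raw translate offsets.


A simple wooden stool: a rectangular seat 314 mm (x) by 353 mm (y), 40 mm thick, top face at z = 418 mm, on four round legs, each 30 mm in diameter. The legs rest on z = 0, each leg's axis is inset half a diameter from the nearest pair of seat edges (so the leg's bounding box is flush with the corner).


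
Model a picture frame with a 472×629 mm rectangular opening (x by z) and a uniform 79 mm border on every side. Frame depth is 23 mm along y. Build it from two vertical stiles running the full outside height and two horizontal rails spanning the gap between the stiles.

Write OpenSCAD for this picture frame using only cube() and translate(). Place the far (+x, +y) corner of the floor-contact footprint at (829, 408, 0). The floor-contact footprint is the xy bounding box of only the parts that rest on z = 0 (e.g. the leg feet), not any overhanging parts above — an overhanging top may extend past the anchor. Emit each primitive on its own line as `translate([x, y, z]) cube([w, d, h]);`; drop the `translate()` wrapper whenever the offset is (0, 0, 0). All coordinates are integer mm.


translate([199, 385, 0]) cube([79, 23, 787]);
translate([750, 385, 0]) cube([79, 23, 787]);
translate([278, 385, 0]) cube([472, 23, 79]);
translate([278, 385, 708]) cube([472, 23, 79]);


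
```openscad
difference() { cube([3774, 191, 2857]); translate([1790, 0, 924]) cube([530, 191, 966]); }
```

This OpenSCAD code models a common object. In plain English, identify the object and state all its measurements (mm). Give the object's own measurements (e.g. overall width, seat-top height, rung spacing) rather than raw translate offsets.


A wall 3774 mm long (x), 191 mm thick (y), 2857 mm tall, with a rectangular window opening cut through it. The opening is 530 mm wide and 966 mm tall; its sill is at z = 924 mm and its near (−x) edge is 1790 mm from the wall's −x end. The opening passes through the full wall thickness.


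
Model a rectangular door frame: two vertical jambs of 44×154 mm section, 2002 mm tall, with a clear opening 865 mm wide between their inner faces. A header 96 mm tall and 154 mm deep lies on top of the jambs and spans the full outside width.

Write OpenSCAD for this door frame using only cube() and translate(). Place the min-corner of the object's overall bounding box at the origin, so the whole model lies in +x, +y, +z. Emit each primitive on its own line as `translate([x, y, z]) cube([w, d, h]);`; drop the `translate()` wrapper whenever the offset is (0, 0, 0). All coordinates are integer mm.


cube([44, 154, 2002]);
translate([909, 0, 0]) cube([44, 154, 2002]);
translate([0, 0, 2002]) cube([953, 154, 96]);


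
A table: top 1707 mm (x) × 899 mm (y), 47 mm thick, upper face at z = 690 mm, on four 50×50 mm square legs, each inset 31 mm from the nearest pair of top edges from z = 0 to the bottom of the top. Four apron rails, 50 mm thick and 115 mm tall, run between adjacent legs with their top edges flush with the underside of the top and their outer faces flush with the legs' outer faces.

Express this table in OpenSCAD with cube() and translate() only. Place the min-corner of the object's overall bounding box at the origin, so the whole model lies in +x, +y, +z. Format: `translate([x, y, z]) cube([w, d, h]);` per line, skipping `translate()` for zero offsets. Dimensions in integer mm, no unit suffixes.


translate([0, 0, 643]) cube([1707, 899, 47]);
translate([31, 31, 0]) cube([50, 50, 643]);
translate([1626, 31, 0]) cube([50, 50, 643]);
translate([31, 818, 0]) cube([50, 50, 643]);
translate([1626, 818, 0]) cube([50, 50, 643]);
translate([81, 31, 528]) cube([1545, 50, 115]);
translate([81, 818, 528]) cube([1545, 50, 115]);
translate([31, 81, 528]) cube([50, 737, 115]);
translate([1626, 81, 528]) cube([50, 737, 115]);


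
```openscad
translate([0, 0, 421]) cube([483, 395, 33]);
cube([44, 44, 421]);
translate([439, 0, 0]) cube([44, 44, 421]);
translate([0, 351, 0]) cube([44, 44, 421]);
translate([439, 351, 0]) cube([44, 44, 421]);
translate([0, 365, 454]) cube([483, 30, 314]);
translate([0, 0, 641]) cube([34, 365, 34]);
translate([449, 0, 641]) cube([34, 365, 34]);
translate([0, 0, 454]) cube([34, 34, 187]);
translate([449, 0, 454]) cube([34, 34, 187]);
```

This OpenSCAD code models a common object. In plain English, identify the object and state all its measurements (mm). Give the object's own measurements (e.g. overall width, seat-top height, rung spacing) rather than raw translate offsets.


A chair. The seat is a 483×395×33 mm slab with its top at z = 454 mm, on four 44×44 mm corner legs (flush with the seat edges, standing on z = 0). A flat backrest 30 mm thick, 314 mm tall, spans the full seat width and rises from the seat top along its +y edge, rear face flush with the rear of the seat. Two armrests of 34×34 mm section run along each side from the seat's front edge to the front of the backrest, top faces 221 mm above the seat top and outer faces flush with the seat's x-edges; a 34×34 mm post under the front of each armrest stands on the seat at the front corner.


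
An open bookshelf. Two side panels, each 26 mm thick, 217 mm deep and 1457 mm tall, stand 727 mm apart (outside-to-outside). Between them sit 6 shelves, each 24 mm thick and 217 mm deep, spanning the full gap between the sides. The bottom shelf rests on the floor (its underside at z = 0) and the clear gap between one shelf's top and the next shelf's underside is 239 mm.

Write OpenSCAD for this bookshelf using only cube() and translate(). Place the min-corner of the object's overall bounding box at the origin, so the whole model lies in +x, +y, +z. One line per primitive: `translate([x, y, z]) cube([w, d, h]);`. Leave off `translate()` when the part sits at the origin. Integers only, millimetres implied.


cube([26, 217, 1457]);
translate([701, 0, 0]) cube([26, 217, 1457]);
translate([26, 0, 0]) cube([675, 217, 24]);
translate([26, 0, 263]) cube([675, 217, 24]);
translate([26, 0, 526]) cube([675, 217, 24]);
translate([26, 0, 789]) cube([675, 217, 24]);
translate([26, 0, 1052]) cube([675, 217, 24]);
translate([26, 0, 1315]) cube([675, 217, 24]);


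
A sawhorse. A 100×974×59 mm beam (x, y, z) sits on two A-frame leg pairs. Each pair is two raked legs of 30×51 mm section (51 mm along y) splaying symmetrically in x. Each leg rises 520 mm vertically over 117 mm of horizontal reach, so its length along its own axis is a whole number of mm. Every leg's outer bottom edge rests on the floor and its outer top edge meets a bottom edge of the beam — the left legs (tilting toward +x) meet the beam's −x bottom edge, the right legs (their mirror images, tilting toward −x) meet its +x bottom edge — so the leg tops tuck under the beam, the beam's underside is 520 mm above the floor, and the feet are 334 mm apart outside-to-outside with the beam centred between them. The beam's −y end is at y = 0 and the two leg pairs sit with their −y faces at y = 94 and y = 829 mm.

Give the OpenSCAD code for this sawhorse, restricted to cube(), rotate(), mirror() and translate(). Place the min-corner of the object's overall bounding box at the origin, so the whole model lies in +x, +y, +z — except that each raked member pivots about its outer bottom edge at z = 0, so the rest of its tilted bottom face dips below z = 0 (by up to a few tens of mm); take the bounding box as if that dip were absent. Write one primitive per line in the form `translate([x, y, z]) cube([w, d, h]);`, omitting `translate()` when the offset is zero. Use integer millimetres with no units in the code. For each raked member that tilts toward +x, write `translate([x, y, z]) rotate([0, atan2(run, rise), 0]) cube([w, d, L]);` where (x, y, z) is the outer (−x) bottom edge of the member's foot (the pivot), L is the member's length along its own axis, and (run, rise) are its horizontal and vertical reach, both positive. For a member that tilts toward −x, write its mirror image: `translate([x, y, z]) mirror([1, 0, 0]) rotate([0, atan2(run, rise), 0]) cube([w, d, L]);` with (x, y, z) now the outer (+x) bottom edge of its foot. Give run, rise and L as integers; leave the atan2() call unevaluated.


translate([117, 0, 520]) cube([100, 974, 59]);
translate([0, 94, 0]) rotate([0, atan2(117, 520), 0]) cube([30, 51, 533]);
translate([334, 94, 0]) mirror([1, 0, 0]) rotate([0, atan2(117, 520), 0]) cube([30, 51, 533]);
translate([0, 829, 0]) rotate([0, atan2(117, 520), 0]) cube([30, 51, 533]);
translate([334, 829, 0]) mirror([1, 0, 0]) rotate([0, atan2(117, 520), 0]) cube([30, 51, 533]);


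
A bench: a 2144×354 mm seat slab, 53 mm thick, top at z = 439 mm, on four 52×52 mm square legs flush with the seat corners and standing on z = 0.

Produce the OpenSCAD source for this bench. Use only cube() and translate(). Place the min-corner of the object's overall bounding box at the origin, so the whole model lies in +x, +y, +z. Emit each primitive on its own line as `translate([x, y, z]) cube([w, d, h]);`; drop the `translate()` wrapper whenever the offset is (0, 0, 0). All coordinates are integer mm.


translate([0, 0, 386]) cube([2144, 354, 53]);
cube([52, 52, 386]);
translate([0, 302, 0]) cube([52, 52, 386]);
translate([2092, 0, 0]) cube([52, 52, 386]);
translate([2092, 302, 0]) cube([52, 52, 386]);


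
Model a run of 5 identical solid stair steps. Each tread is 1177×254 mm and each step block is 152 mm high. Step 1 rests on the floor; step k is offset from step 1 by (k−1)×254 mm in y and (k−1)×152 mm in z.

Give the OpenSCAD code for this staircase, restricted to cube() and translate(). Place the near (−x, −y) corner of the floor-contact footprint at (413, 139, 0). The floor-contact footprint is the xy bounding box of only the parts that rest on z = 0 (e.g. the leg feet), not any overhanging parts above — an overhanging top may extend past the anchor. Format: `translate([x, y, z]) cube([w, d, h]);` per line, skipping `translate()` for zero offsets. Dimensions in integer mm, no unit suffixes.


translate([413, 139, 0]) cube([1177, 254, 152]);
translate([413, 393, 152]) cube([1177, 254, 152]);
translate([413, 647, 304]) cube([1177, 254, 152]);
translate([413, 901, 456]) cube([1177, 254, 152]);
translate([413, 1155, 608]) cube([1177, 254, 152]);


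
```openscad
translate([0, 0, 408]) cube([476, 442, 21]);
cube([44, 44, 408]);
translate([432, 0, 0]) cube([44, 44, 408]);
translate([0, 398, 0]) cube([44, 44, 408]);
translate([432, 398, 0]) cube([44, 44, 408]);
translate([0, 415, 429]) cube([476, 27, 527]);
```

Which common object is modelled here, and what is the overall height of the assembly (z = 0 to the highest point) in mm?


A chair. The overall height is 956 mm.

A slab on four corner posts with a tall panel at the back — a chair. The seat slab sits at z = 408 with thickness 21, and the 527 mm backrest starts at the seat top, so the overall height is 408 + 21 + 527 = 956 mm.


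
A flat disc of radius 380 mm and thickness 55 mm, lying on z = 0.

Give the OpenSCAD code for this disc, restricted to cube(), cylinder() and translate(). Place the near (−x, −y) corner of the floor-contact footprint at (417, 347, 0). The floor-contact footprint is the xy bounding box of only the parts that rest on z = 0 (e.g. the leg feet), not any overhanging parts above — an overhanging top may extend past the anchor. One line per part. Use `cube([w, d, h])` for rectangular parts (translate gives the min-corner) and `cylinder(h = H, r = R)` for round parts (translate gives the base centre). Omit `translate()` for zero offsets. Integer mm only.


translate([797, 727, 0]) cylinder(h = 55, r = 380);


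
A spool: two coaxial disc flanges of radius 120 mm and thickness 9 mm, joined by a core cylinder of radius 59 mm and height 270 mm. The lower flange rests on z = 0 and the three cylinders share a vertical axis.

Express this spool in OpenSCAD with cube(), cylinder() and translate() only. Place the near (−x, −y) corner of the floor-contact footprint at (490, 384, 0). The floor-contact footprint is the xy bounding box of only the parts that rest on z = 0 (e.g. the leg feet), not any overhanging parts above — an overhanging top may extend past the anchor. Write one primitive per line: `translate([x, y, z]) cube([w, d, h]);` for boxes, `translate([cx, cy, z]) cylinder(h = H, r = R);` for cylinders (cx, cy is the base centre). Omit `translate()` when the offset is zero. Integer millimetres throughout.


translate([610, 504, 0]) cylinder(h = 9, r = 120);
translate([610, 504, 9]) cylinder(h = 270, r = 59);
translate([610, 504, 279]) cylinder(h = 9, r = 120);


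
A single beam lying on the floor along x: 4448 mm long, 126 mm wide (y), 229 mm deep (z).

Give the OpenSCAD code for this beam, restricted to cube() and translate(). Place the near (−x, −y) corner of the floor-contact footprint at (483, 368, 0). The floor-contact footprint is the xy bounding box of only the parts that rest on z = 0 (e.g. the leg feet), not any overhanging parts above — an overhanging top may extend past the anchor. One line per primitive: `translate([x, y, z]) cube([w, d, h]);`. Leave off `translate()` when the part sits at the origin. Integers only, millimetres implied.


translate([483, 368, 0]) cube([4448, 126, 229]);


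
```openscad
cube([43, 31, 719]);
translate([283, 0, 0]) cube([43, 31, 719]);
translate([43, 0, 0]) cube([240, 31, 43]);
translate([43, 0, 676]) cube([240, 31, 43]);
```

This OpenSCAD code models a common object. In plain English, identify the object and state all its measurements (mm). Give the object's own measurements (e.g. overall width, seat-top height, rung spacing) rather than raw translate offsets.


A rectangular picture frame lying in the x–z plane (depth along y). The opening is 240 mm wide (x) by 633 mm tall (z), surrounded by a border 43 mm wide on all four sides. The frame is 31 mm deep and is made of two full-height vertical stiles with two horizontal rails fitted between them.


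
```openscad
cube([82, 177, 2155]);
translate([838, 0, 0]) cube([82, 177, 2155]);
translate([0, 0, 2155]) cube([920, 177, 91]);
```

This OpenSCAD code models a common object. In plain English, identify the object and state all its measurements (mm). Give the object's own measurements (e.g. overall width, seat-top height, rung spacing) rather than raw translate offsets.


A door frame. The clear opening is 756 mm wide and 2155 mm high. Two 82 mm wide jambs, 177 mm deep, stand either side of the opening from the floor to the top of the opening. A 91 mm thick head sits across the top of both jambs, spanning the full outside width of the frame.


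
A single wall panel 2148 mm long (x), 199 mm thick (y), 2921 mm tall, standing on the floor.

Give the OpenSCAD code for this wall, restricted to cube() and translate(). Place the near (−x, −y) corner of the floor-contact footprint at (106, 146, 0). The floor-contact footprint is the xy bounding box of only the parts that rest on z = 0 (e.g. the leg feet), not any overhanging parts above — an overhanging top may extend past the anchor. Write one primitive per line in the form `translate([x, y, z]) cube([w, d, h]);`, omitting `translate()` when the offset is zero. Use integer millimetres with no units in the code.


translate([106, 146, 0]) cube([2148, 199, 2921]);


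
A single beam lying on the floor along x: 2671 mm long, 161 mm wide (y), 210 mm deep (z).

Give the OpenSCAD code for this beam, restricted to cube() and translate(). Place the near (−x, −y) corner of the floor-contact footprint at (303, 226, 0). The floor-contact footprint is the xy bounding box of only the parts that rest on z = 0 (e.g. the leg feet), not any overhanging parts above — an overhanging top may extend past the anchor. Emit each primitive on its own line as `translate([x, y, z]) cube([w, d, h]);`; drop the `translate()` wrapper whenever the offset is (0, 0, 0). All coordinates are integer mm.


translate([303, 226, 0]) cube([2671, 161, 210]);


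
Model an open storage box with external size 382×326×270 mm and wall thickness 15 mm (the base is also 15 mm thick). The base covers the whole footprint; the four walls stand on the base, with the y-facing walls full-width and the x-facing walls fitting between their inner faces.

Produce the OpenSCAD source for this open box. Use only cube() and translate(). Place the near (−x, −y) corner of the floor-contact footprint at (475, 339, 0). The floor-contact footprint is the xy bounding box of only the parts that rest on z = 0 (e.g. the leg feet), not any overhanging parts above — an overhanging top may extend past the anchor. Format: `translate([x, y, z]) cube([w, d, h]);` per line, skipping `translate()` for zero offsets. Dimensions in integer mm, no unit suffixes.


translate([475, 339, 0]) cube([382, 326, 15]);
translate([475, 339, 15]) cube([382, 15, 255]);
translate([475, 650, 15]) cube([382, 15, 255]);
translate([475, 354, 15]) cube([15, 296, 255]);
translate([842, 354, 15]) cube([15, 296, 255]);


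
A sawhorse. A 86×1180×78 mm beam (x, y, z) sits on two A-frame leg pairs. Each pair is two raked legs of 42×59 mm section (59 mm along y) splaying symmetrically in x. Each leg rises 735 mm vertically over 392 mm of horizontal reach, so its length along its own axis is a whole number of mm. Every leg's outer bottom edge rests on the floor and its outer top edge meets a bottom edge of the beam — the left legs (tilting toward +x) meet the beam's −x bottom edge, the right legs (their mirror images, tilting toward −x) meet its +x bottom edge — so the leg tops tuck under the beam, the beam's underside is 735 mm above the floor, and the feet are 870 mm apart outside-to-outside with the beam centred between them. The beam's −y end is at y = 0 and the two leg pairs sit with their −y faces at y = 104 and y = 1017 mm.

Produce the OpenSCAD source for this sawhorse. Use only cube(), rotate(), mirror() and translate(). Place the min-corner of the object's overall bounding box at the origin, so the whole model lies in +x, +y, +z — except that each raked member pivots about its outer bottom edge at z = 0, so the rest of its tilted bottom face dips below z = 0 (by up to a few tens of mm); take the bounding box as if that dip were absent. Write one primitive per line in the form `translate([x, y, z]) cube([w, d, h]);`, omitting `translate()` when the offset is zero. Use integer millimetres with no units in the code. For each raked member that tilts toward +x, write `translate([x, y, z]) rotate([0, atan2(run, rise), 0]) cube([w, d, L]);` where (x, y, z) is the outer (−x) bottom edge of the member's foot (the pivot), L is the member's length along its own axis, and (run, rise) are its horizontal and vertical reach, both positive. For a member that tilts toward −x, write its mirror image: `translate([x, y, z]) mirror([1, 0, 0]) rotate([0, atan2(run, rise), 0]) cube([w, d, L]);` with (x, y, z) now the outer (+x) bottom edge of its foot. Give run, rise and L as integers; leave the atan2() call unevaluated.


translate([392, 0, 735]) cube([86, 1180, 78]);
translate([0, 104, 0]) rotate([0, atan2(392, 735), 0]) cube([42, 59, 833]);
translate([870, 104, 0]) mirror([1, 0, 0]) rotate([0, atan2(392, 735), 0]) cube([42, 59, 833]);
translate([0, 1017, 0]) rotate([0, atan2(392, 735), 0]) cube([42, 59, 833]);
translate([870, 1017, 0]) mirror([1, 0, 0]) rotate([0, atan2(392, 735), 0]) cube([42, 59, 833]);


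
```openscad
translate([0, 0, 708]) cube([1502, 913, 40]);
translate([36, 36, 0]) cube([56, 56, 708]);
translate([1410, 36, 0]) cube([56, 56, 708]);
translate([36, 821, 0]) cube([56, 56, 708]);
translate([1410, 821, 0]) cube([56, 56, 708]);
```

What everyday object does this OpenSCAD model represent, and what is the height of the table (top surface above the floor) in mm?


A table. The table height is 748 mm.

A 1502×913×40 slab sits at z = 708 on four 56 mm square posts — a table. The top surface is at 708 + 40 = 748 mm.


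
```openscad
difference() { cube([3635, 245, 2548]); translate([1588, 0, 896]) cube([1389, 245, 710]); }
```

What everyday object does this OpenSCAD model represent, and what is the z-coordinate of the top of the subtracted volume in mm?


A wall with a window opening. The window head height is 1606 mm.

A wall with a rectangular opening subtracted — a window. Sill at z = 896, opening 710 mm tall, so the head is at 896 + 710 = 1606 mm.


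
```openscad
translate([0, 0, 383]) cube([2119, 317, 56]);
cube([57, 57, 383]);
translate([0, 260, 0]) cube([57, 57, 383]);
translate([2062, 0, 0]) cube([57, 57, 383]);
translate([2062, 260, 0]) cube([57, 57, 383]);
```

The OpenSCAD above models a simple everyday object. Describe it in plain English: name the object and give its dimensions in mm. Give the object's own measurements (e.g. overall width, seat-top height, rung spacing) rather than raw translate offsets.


A long wooden bench with a 2119 mm (x) × 317 mm (y) seat, 56 mm thick, its top surface 439 mm above the floor. Four 57 mm square legs at the seat corners, flush with the edges, run from z = 0 to the seat underside.


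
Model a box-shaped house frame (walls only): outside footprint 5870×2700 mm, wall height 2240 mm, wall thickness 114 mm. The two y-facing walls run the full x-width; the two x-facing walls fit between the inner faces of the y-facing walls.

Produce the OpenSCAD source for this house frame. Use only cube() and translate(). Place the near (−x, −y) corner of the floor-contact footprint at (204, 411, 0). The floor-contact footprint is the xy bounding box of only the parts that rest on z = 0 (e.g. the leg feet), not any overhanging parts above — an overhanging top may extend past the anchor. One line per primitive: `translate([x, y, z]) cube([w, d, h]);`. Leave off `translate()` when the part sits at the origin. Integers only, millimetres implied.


translate([204, 411, 0]) cube([5870, 114, 2240]);
translate([204, 2997, 0]) cube([5870, 114, 2240]);
translate([204, 525, 0]) cube([114, 2472, 2240]);
translate([5960, 525, 0]) cube([114, 2472, 2240]);


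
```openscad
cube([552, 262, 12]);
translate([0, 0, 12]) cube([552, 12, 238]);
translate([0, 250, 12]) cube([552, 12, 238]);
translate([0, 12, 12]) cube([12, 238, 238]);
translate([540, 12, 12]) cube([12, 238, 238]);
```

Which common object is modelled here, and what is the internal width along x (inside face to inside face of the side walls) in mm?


An open box. The internal width is 528 mm.

A 552×262 base slab with four walls standing on it — an open box. The base is 552 mm wide and the walls are 12 mm thick, so the internal width is 552 − 2 × 12 = 528 mm.


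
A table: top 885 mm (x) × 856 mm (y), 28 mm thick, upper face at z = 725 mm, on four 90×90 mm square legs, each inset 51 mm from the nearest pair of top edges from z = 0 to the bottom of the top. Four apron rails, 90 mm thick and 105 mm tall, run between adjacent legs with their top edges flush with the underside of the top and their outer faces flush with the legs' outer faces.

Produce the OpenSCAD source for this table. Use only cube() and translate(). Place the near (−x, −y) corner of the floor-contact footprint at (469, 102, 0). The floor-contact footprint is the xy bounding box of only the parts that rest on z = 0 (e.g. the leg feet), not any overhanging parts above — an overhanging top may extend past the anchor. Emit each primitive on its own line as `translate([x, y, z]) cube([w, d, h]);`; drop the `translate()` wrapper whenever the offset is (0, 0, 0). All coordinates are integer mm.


translate([418, 51, 697]) cube([885, 856, 28]);
translate([469, 102, 0]) cube([90, 90, 697]);
translate([1162, 102, 0]) cube([90, 90, 697]);
translate([469, 766, 0]) cube([90, 90, 697]);
translate([1162, 766, 0]) cube([90, 90, 697]);
translate([559, 102, 592]) cube([603, 90, 105]);
translate([559, 766, 592]) cube([603, 90, 105]);
translate([469, 192, 592]) cube([90, 574, 105]);
translate([1162, 192, 592]) cube([90, 574, 105]);
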